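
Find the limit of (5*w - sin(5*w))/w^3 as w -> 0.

Direct substitution gives 0/0.
Apply L'Hôpital: lim (5 - 5*cos(5*w))/(3*w^2), still 0/0.
Apply L'Hôpital: lim (25*sin(5*w))/(6*w), still 0/0.
After 3 applications of L'Hôpital's rule the quotient is (125*cos(5*w))/(6); substituting w = 0 gives 125/6.

125/6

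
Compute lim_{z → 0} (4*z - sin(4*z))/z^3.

Direct substitution gives 0/0.
Apply L'Hôpital: lim (4 - 4*cos(4*z))/(3*z^2), still 0/0.
Apply L'Hôpital: lim (16*sin(4*z))/(6*z), still 0/0.
After 3 applications of L'Hôpital's rule the quotient is (64*cos(4*z))/(6); substituting z = 0 gives 32/3.

32/3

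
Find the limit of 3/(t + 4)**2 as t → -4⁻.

∞

As t → -4⁻, (t + 4) → 0⁻, so (t + 4)^2 → 0⁺ and 3/(t + 4)^2 → ∞.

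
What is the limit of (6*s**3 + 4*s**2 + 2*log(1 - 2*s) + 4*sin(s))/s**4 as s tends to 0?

Substitution gives 0/0; apply L'Hôpital's rule 4 times.
After differentiating numerator and denominator 4 times the quotient is (4*sin(s) - 192/(2*s - 1)^4)/(24); at s = 0 this is -8.

-8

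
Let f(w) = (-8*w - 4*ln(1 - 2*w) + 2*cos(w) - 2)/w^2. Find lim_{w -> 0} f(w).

7

Substitution gives 0/0 (the numerator vanishes to order 2).
Expand each term to order w^2: the coefficient of w^2 in 2·cos(w) is -1 and in -4·ln(1 - 2w) is 8.
Lower-order terms cancel with the polynomial part, so the numerator is (7)·w^2 + o(w^2), and the limit is (7)/(1) = 7.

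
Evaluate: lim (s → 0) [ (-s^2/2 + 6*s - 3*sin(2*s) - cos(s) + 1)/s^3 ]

4

Substitution gives 0/0; apply L'Hôpital's rule 3 times.
After differentiating numerator and denominator 3 times the quotient is (-sin(s) + 24*cos(2*s))/(6); at s = 0 this is 4.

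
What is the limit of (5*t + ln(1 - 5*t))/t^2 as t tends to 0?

Direct substitution gives 0/0.
Apply L'Hôpital: lim (5 - 5/(1 - 5*t))/(2*t), still 0/0.
After 2 applications of L'Hôpital's rule the quotient is (-25/(1 - 5*t)^2)/(2); substituting t = 0 gives -25/2.

-25/2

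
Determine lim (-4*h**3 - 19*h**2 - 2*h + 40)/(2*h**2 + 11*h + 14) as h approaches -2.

26/3

Since h = -2 makes numerator and denominator zero, (h + 2) divides both.
Cancelling it gives (-4*h^2 - 11*h + 20)/(2*h + 7); now plug in h = -2 to get 26/3.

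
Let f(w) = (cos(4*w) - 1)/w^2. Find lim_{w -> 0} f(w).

Direct substitution gives 0/0.
Apply L'Hôpital: lim (-4*sin(4*w))/(2*w), still 0/0.
After 2 applications of L'Hôpital's rule the quotient is (-16*cos(4*w))/(2); substituting w = 0 gives -8.

-8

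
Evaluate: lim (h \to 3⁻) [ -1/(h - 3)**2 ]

As h → 3⁻, (h - 3) → 0⁻, so (h - 3)^2 → 0⁺ and -1/(h - 3)^2 → -∞.

-∞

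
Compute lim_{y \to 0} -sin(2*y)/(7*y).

-2/7

Substitution gives 0/0.
Write it as (2/(-7))·sin(2y)/(2y); since sin(u)/u → 1, the limit is -2/7.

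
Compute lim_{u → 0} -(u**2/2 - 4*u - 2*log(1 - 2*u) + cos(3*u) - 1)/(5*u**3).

Substitution gives 0/0; apply L'Hôpital's rule 3 times.
After differentiating numerator and denominator 3 times the quotient is (27*sin(3*u) - 32/(2*u - 1)^3)/(-30); at u = 0 this is -16/15.

-16/15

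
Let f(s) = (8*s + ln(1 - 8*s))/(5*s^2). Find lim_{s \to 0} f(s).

-32/5

Direct substitution gives 0/0.
Apply L'Hôpital: lim (8 - 8/(1 - 8*s))/(10*s), still 0/0.
After 2 applications of L'Hôpital's rule the quotient is (-64/(1 - 8*s)^2)/(10); substituting s = 0 gives -32/5.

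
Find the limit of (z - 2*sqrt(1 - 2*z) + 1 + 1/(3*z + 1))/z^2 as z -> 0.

Substitution gives 0/0 (the numerator vanishes to order 2).
Expand each term to order z^2: the coefficient of z^2 in 1/(1 + 3z) is 9 and in -2·√(1 - 2z) is 1.
Lower-order terms cancel with the polynomial part, so the numerator is (10)·z^2 + o(z^2), and the limit is (10)/(1) = 10.

10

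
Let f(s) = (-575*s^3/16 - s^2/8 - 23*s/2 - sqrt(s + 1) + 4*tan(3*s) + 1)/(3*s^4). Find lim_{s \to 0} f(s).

Substitution gives 0/0 (the numerator vanishes to order 4).
Expand each term to order s^4: the coefficient of s^4 in −√(1 + s) is 5/128 and in 4·tan(3s) is 0.
Lower-order terms cancel with the polynomial part, so the numerator is (5/128)·s^4 + o(s^4), and the limit is (5/128)/(3) = 5/384.

5/384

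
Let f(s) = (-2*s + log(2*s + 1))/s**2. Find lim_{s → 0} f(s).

Direct substitution gives 0/0.
Apply L'Hôpital: lim (-2 + 2/(2*s + 1))/(2*s), still 0/0.
After 2 applications of L'Hôpital's rule the quotient is (-4/(2*s + 1)^2)/(2); substituting s = 0 gives -2.

-2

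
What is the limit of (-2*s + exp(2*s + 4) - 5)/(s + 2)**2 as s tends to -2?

2

Direct substitution gives 0/0.
Apply L'Hôpital: lim (2*e^(2*s + 4) - 2)/(2*s + 4), still 0/0.
After 2 applications of L'Hôpital's rule the quotient is (4*e^(2*s + 4))/(2); substituting s = -2 gives 2.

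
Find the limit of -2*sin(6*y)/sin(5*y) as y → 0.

Substitution gives 0/0.
Divide numerator and denominator by y: sin(6y)/y → 6 and sin(5y)/y → 5, so the limit is -2·6/5 = -12/5.

-12/5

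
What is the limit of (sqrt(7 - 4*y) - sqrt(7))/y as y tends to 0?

Substitution gives 0/0. Multiply numerator and denominator by the conjugate √(7 - 4y) + √7.
The numerator becomes (7 - 4y) − 7 = -4y, so the expression simplifies to -4/(√(7 - 4y) + √7).
Letting y → 0 gives -4/(2√7) = -2*√(7)/7.

-2*√(7)/7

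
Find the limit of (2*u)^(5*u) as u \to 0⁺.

Base → 0⁺ and exponent → 0⁺: a 0^0 form.
Take logs: 5u·ln(2u). This is 0·(−∞); rewriting as ln(2u)/(1/(5u)) and applying L'Hôpital gives 0.
Hence the limit is e^0 = 1.

1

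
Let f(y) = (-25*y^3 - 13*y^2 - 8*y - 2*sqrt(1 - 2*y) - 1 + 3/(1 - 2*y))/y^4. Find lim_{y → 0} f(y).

Substitution gives 0/0 (the numerator vanishes to order 4).
Expand each term to order y^4: the coefficient of y^4 in -2·√(1 - 2y) is 5/4 and in 3·1/(1 - 2y) is 48.
Lower-order terms cancel with the polynomial part, so the numerator is (197/4)·y^4 + o(y^4), and the limit is (197/4)/(1) = 197/4.

197/4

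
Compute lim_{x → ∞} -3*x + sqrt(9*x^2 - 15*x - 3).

-5/2

This has the form ∞ − ∞. Multiply and divide by the conjugate √(9*x^2 - 15*x - 3) + 3x.
That gives (-15x - 3) / (√(9*x^2 - 15*x - 3) + 3x).
Divide numerator and denominator by x: the limit is -15/(2·3) = -5/2.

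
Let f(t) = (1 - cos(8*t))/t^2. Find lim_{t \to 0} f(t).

Substitution gives 0/0.
Use (1 − cos u)/u² → 1/2 with u = 8t: the limit is 8²/(2·1) = 32.

32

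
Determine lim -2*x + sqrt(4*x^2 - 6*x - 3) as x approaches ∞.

This has the form ∞ − ∞. Multiply and divide by the conjugate √(4*x^2 - 6*x - 3) + 2x.
That gives (-6x - 3) / (√(4*x^2 - 6*x - 3) + 2x).
Divide numerator and denominator by x: the limit is -6/(2·2) = -3/2.

-3/2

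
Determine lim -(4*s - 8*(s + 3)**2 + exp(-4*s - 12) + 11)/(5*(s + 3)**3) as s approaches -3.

Direct substitution gives 0/0.
Apply L'Hôpital: lim (-16*s - 4*e^(-4*s - 12) - 44)/(-15*(s + 3)^2), still 0/0.
Apply L'Hôpital: lim (16*e^(-4*s - 12) - 16)/(-30*s - 90), still 0/0.
After 3 applications of L'Hôpital's rule the quotient is (-64*e^(-4*s - 12))/(-30); substituting s = -3 gives 32/15.

32/15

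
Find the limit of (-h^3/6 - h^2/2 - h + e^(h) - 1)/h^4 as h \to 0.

Direct substitution gives 0/0.
Apply L'Hôpital: lim (-h^2/2 - h + e^(h) - 1)/(4*h^3), still 0/0.
Apply L'Hôpital: lim (-h + e^(h) - 1)/(12*h^2), still 0/0.
Apply L'Hôpital: lim (e^(h) - 1)/(24*h), still 0/0.
After 4 applications of L'Hôpital's rule the quotient is (e^(h))/(24); substituting h = 0 gives 1/24.

1/24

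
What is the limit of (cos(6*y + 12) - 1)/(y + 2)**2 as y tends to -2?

Direct substitution gives 0/0.
Apply L'Hôpital: lim (-6*sin(6*y + 12))/(2*y + 4), still 0/0.
After 2 applications of L'Hôpital's rule the quotient is (-36*cos(6*y + 12))/(2); substituting y = -2 gives -18.

-18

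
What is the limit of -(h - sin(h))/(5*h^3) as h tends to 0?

Direct substitution gives 0/0.
Apply L'Hôpital: lim (1 - cos(h))/(-15*h^2), still 0/0.
Apply L'Hôpital: lim (sin(h))/(-30*h), still 0/0.
After 3 applications of L'Hôpital's rule the quotient is (cos(h))/(-30); substituting h = 0 gives -1/30.

-1/30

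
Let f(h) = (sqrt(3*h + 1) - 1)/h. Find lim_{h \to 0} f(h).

3/2

A 0/0 form; rationalise with √(1 + 3h) + √1. This collapses the numerator to 3h, leaving 3/(√(1 + 3h) + √1) → 3/(2√1) = 3/2.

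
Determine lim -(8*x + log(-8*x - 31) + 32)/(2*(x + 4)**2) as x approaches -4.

Direct substitution gives 0/0.
Apply L'Hôpital: lim (8 - 8/(-8*x - 31))/(-4*x - 16), still 0/0.
After 2 applications of L'Hôpital's rule the quotient is (-64/(-8*x - 31)^2)/(-4); substituting x = -4 gives 16.

16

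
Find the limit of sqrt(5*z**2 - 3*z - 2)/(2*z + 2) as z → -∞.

For large |z|, √(5*z^2 - 3*z - 2) ≈ √5·|z| and the denominator ≈ 2z.
Since z → −∞, |z| = −z, giving −√5/(2) = -√(5)/2.

-√(5)/2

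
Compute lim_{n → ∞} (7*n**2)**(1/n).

1

Base → ∞ and exponent → 0: an ∞^0 form.
Take logs: (1/n)·ln(7·n^2) = (ln 7 + 2·ln n)/n → 0.
So the limit is e^0 = 1.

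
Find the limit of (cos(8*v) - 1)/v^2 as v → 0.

-32

Direct substitution gives 0/0.
Apply L'Hôpital: lim (-8*sin(8*v))/(2*v), still 0/0.
After 2 applications of L'Hôpital's rule the quotient is (-64*cos(8*v))/(2); substituting v = 0 gives -32.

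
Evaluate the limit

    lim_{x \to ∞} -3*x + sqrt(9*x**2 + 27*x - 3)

9/2

This has the form ∞ − ∞. Multiply and divide by the conjugate √(9*x^2 + 27*x - 3) + 3x.
That gives (27x - 3) / (√(9*x^2 + 27*x - 3) + 3x).
Divide numerator and denominator by x: the limit is 27/(2·3) = 9/2.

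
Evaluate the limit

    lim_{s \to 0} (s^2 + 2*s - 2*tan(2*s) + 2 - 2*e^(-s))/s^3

Substitution gives 0/0; apply L'Hôpital's rule 3 times.
After differentiating numerator and denominator 3 times the quotient is (-96*tan(2*s)^4 - 128*tan(2*s)^2 - 32 + 2*e^(-s))/(6); at s = 0 this is -5.

-5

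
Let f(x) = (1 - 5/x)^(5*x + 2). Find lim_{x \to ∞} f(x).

e^(-25)

The base → 1 and the exponent → ∞: a 1^∞ form.
Take logarithms: (5x + 2)·ln(1 - 5/x). Since ln(1+u) ~ u for small u, this behaves like (5x)·(-5/x) → -25.
So the limit is e^(-25).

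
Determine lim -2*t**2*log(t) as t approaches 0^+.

This is a 0·(−∞) form. Rewrite as -2·ln(t) / t^(−2) and apply L'Hôpital:
the derivative quotient is -2·(1/t) / (−2·t^(−3)) = (2/2)·t^2 → 0.

0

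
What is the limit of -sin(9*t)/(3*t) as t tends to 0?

Substitution gives 0/0.
Write it as (9/(-3))·sin(9t)/(9t); since sin(u)/u → 1, the limit is -3.

-3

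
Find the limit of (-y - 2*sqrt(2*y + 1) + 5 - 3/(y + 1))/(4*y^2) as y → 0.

Substitution gives 0/0 (the numerator vanishes to order 2).
Expand each term to order y^2: the coefficient of y^2 in -3·1/(1 + y) is -3 and in -2·√(1 + 2y) is 1.
Lower-order terms cancel with the polynomial part, so the numerator is (-2)·y^2 + o(y^2), and the limit is (-2)/(4) = -1/2.

-1/2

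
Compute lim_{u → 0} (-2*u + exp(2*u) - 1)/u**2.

2

Direct substitution gives 0/0.
Apply L'Hôpital: lim (2*e^(2*u) - 2)/(2*u), still 0/0.
After 2 applications of L'Hôpital's rule the quotient is (4*e^(2*u))/(2); substituting u = 0 gives 2.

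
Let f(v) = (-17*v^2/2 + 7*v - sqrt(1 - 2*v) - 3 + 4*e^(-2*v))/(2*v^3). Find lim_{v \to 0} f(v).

Substitution gives 0/0; apply L'Hôpital's rule 3 times.
After differentiating numerator and denominator 3 times the quotient is (-32*e^(-2*v) + 3/(1 - 2*v)^(5/2))/(12); at v = 0 this is -29/12.

-29/12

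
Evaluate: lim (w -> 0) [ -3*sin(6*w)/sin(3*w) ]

-6

Substitution gives 0/0.
Divide numerator and denominator by w: sin(6w)/w → 6 and sin(3w)/w → 3, so the limit is -3·6/3 = -6.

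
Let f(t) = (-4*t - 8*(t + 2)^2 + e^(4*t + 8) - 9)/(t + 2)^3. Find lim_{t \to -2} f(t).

32/3

Direct substitution gives 0/0.
Apply L'Hôpital: lim (-16*t + 4*e^(4*t + 8) - 36)/(3*(t + 2)^2), still 0/0.
Apply L'Hôpital: lim (16*e^(4*t + 8) - 16)/(6*t + 12), still 0/0.
After 3 applications of L'Hôpital's rule the quotient is (64*e^(4*t + 8))/(6); substituting t = -2 gives 32/3.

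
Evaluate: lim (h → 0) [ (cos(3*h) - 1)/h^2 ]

Direct substitution gives 0/0.
Apply L'Hôpital: lim (-3*sin(3*h))/(2*h), still 0/0.
After 2 applications of L'Hôpital's rule the quotient is (-9*cos(3*h))/(2); substituting h = 0 gives -9/2.

-9/2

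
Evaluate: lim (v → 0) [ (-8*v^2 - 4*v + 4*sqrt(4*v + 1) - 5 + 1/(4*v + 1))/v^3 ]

Substitution gives 0/0; apply L'Hôpital's rule 3 times.
After differentiating numerator and denominator 3 times the quotient is (-384/(4*v + 1)^4 + 96/(4*v + 1)^(5/2))/(6); at v = 0 this is -48.

-48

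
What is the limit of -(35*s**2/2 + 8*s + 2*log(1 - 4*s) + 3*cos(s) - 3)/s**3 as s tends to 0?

Substitution gives 0/0 (the numerator vanishes to order 3).
Expand each term to order s^3: the coefficient of s^3 in 2·ln(1 - 4s) is -128/3 and in 3·cos(s) is 0.
Lower-order terms cancel with the polynomial part, so the numerator is (-128/3)·s^3 + o(s^3), and the limit is (-128/3)/(-1) = 128/3.

128/3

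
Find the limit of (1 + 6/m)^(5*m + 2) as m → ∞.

e^(30)

Write it as [(1 + 6/m)^m]^(5) · (1 + 6/m)^(2). The bracketed term tends to e^(6) and the second factor to 1, so the limit is e^(30).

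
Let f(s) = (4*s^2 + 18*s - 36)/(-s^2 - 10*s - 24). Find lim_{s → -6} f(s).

At s = -6 both the top and bottom vanish — a removable singularity. Factoring out (s + 6) from each leaves (4*s - 6)/(-s - 4), which at s = -6 equals -15.

-15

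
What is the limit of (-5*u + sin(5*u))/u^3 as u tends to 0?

-125/6

Direct substitution gives 0/0.
Apply L'Hôpital: lim (5*cos(5*u) - 5)/(3*u^2), still 0/0.
Apply L'Hôpital: lim (-25*sin(5*u))/(6*u), still 0/0.
After 3 applications of L'Hôpital's rule the quotient is (-125*cos(5*u))/(6); substituting u = 0 gives -125/6.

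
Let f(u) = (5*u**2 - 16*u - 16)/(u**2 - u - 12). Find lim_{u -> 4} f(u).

At u = 4 both the top and bottom vanish — a removable singularity. Factoring out (u - 4) from each leaves (5*u + 4)/(u + 3), which at u = 4 equals 24/7.

24/7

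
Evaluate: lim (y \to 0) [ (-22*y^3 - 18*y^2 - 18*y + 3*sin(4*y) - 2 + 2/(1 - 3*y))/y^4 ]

Substitution gives 0/0 (the numerator vanishes to order 4).
Expand each term to order y^4: the coefficient of y^4 in 2·1/(1 - 3y) is 162 and in 3·sin(4y) is 0.
Lower-order terms cancel with the polynomial part, so the numerator is (162)·y^4 + o(y^4), and the limit is (162)/(1) = 162.

162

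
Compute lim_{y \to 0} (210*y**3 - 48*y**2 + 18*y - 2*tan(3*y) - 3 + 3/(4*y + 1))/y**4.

Substitution gives 0/0; apply L'Hôpital's rule 4 times.
After differentiating numerator and denominator 4 times the quotient is (1296*tan(3*y)/cos(3*y)^2 - 3888*tan(3*y)/cos(3*y)^4 + 18432/(4*y + 1)^5)/(24); at y = 0 this is 768.

768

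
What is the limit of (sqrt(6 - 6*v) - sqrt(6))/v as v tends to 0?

A 0/0 form; rationalise with √(6 - 6v) + √6. This collapses the numerator to -6v, leaving -6/(√(6 - 6v) + √6) → -6/(2√6) = -√(6)/2.

-√(6)/2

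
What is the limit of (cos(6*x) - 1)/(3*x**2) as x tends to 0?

Direct substitution gives 0/0.
Apply L'Hôpital: lim (-6*sin(6*x))/(6*x), still 0/0.
After 2 applications of L'Hôpital's rule the quotient is (-36*cos(6*x))/(6); substituting x = 0 gives -6.

-6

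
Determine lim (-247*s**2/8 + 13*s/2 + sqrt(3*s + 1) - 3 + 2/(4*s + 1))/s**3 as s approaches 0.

Substitution gives 0/0 (the numerator vanishes to order 3).
Expand each term to order s^3: the coefficient of s^3 in 2·1/(1 + 4s) is -128 and in √(1 + 3s) is 27/16.
Lower-order terms cancel with the polynomial part, so the numerator is (-2021/16)·s^3 + o(s^3), and the limit is (-2021/16)/(1) = -2021/16.

-2021/16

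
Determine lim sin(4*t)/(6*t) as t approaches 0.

Substitution gives 0/0.
Write it as (4/6)·sin(4t)/(4t); since sin(u)/u → 1, the limit is 2/3.

2/3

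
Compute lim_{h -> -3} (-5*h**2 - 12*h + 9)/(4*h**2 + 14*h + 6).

Direct substitution gives 0/0, so factor. Both numerator and denominator have (h + 3) as a factor.
After cancelling, the expression reduces to (3 - 5*h)/(4*h + 2).
Substituting h = -3 gives -9/5.

-9/5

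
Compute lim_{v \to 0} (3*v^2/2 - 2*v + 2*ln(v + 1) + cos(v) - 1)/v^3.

2/3

Substitution gives 0/0 (the numerator vanishes to order 3).
Expand each term to order v^3: the coefficient of v^3 in cos(v) is 0 and in 2·ln(1 + v) is 2/3.
Lower-order terms cancel with the polynomial part, so the numerator is (2/3)·v^3 + o(v^3), and the limit is (2/3)/(1) = 2/3.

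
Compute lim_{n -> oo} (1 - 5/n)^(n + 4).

Write it as [(1 - 5/n)^n]^(1) · (1 - 5/n)^(4). The bracketed term tends to e^(-5) and the second factor to 1, so the limit is e^(-5).

e^(-5)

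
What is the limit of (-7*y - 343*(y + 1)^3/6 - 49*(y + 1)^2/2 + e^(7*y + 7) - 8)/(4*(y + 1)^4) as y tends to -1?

2401/96

Direct substitution gives 0/0.
Apply L'Hôpital: lim (-49*y - 343*(y + 1)^2/2 + 7*e^(7*y + 7) - 56)/(16*(y + 1)^3), still 0/0.
Apply L'Hôpital: lim (-343*y + 49*e^(7*y + 7) - 392)/(48*(y + 1)^2), still 0/0.
Apply L'Hôpital: lim (343*e^(7*y + 7) - 343)/(96*y + 96), still 0/0.
After 4 applications of L'Hôpital's rule the quotient is (2401*e^(7*y + 7))/(96); substituting y = -1 gives 2401/96.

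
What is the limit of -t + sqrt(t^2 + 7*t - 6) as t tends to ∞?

7/2

This has the form ∞ − ∞. Multiply and divide by the conjugate √(t^2 + 7*t - 6) + t.
That gives (7t - 6) / (√(t^2 + 7*t - 6) + t).
Divide numerator and denominator by t: the limit is 7/(2·1) = 7/2.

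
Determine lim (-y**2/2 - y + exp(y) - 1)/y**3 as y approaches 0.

1/6

Direct substitution gives 0/0.
Apply L'Hôpital: lim (-y + e^(y) - 1)/(3*y^2), still 0/0.
Apply L'Hôpital: lim (e^(y) - 1)/(6*y), still 0/0.
After 3 applications of L'Hôpital's rule the quotient is (e^(y))/(6); substituting y = 0 gives 1/6.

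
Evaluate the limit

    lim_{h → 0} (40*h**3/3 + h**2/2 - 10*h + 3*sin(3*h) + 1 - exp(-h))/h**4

Substitution gives 0/0 (the numerator vanishes to order 4).
Expand each term to order h^4: the coefficient of h^4 in −e^(-h) is -1/24 and in 3·sin(3h) is 0.
Lower-order terms cancel with the polynomial part, so the numerator is (-1/24)·h^4 + o(h^4), and the limit is (-1/24)/(1) = -1/24.

-1/24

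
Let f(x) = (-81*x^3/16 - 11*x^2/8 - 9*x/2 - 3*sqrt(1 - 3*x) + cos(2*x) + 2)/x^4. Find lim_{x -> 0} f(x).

Substitution gives 0/0; apply L'Hôpital's rule 4 times.
After differentiating numerator and denominator 4 times the quotient is (16*cos(2*x) + 3645/(16*(1 - 3*x)^(7/2)))/(24); at x = 0 this is 3901/384.

3901/384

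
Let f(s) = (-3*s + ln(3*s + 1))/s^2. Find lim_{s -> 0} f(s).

-9/2

Direct substitution gives 0/0.
Apply L'Hôpital: lim (-3 + 3/(3*s + 1))/(2*s), still 0/0.
After 2 applications of L'Hôpital's rule the quotient is (-9/(3*s + 1)^2)/(2); substituting s = 0 gives -9/2.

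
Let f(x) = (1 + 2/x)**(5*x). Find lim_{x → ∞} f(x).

e^(10)

Let L be the limit and take ln: ln L = lim (5x)·ln(1 + 2/x) = lim (5x)·(2/x + O(1/x²)) = 10.
Hence L = e^(10).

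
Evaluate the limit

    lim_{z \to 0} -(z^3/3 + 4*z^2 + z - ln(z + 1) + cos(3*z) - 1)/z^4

-29/8

Substitution gives 0/0; apply L'Hôpital's rule 4 times.
After differentiating numerator and denominator 4 times the quotient is (81*cos(3*z) + 6/(z + 1)^4)/(-24); at z = 0 this is -29/8.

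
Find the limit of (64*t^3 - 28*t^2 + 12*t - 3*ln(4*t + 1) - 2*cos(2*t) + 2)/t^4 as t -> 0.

Substitution gives 0/0 (the numerator vanishes to order 4).
Expand each term to order t^4: the coefficient of t^4 in -3·ln(1 + 4t) is 192 and in -2·cos(2t) is -4/3.
Lower-order terms cancel with the polynomial part, so the numerator is (572/3)·t^4 + o(t^4), and the limit is (572/3)/(1) = 572/3.

572/3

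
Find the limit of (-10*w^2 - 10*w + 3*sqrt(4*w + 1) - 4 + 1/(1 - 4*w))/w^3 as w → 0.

76

Substitution gives 0/0 (the numerator vanishes to order 3).
Expand each term to order w^3: the coefficient of w^3 in 1/(1 - 4w) is 64 and in 3·√(1 + 4w) is 12.
Lower-order terms cancel with the polynomial part, so the numerator is (76)·w^3 + o(w^3), and the limit is (76)/(1) = 76.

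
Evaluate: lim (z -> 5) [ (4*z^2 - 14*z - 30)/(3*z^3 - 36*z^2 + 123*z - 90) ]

At z = 5 both the top and bottom vanish — a removable singularity. Factoring out (z - 5) from each leaves (4*z + 6)/(3*z^2 - 21*z + 18), which at z = 5 equals -13/6.

-13/6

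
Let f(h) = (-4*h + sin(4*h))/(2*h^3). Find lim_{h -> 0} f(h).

-16/3

Direct substitution gives 0/0.
Apply L'Hôpital: lim (4*cos(4*h) - 4)/(6*h^2), still 0/0.
Apply L'Hôpital: lim (-16*sin(4*h))/(12*h), still 0/0.
After 3 applications of L'Hôpital's rule the quotient is (-64*cos(4*h))/(12); substituting h = 0 gives -16/3.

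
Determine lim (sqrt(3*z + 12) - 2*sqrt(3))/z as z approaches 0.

√(3)/4

Substitution gives 0/0. Multiply numerator and denominator by the conjugate √(12 + 3z) + √12.
The numerator becomes (12 + 3z) − 12 = 3z, so the expression simplifies to 3/(√(12 + 3z) + √12).
Letting z → 0 gives 3/(2√12) = √(3)/4.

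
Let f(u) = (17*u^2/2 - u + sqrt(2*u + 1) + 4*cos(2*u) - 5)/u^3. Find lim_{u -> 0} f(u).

Substitution gives 0/0 (the numerator vanishes to order 3).
Expand each term to order u^3: the coefficient of u^3 in 4·cos(2u) is 0 and in √(1 + 2u) is 1/2.
Lower-order terms cancel with the polynomial part, so the numerator is (1/2)·u^3 + o(u^3), and the limit is (1/2)/(1) = 1/2.

1/2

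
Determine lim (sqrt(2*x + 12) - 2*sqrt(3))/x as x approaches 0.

√(3)/6

A 0/0 form; rationalise with √(12 + 2x) + √12. This collapses the numerator to 2x, leaving 2/(√(12 + 2x) + √12) → 2/(2√12) = √(3)/6.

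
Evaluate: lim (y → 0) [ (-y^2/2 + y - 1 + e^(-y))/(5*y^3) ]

Direct substitution gives 0/0.
Apply L'Hôpital: lim (-y + 1 - e^(-y))/(15*y^2), still 0/0.
Apply L'Hôpital: lim (-1 + e^(-y))/(30*y), still 0/0.
After 3 applications of L'Hôpital's rule the quotient is (-e^(-y))/(30); substituting y = 0 gives -1/30.

-1/30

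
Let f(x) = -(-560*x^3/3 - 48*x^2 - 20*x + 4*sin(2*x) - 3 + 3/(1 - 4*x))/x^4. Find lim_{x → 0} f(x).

Substitution gives 0/0; apply L'Hôpital's rule 4 times.
After differentiating numerator and denominator 4 times the quotient is (64*sin(2*x) - 18432/(4*x - 1)^5)/(-24); at x = 0 this is -768.

-768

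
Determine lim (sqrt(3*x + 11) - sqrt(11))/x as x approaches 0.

A 0/0 form; rationalise with √(11 + 3x) + √11. This collapses the numerator to 3x, leaving 3/(√(11 + 3x) + √11) → 3/(2√11) = 3*√(11)/22.

3*√(11)/22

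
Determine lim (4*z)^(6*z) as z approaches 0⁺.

Base → 0⁺ and exponent → 0⁺: a 0^0 form.
Take logs: 6z·ln(4z). This is 0·(−∞); rewriting as ln(4z)/(1/(6z)) and applying L'Hôpital gives 0.
Hence the limit is e^0 = 1.

1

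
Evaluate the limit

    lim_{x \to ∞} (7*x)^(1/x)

Base → ∞ and exponent → 0: an ∞^0 form.
Take logs: (1/x)·ln(7·x^1) = (ln 7 + 1·ln x)/x → 0.
So the limit is e^0 = 1.

1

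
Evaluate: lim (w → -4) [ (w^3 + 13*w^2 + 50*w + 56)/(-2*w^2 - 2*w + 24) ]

Since w = -4 makes numerator and denominator zero, (w + 4) divides both.
Cancelling it gives (w^2 + 9*w + 14)/(6 - 2*w); now plug in w = -4 to get -3/7.

-3/7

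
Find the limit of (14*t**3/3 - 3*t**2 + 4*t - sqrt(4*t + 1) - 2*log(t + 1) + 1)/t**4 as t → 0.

Substitution gives 0/0; apply L'Hôpital's rule 4 times.
After differentiating numerator and denominator 4 times the quotient is (240/(4*t + 1)^(7/2) + 12/(t + 1)^4)/(24); at t = 0 this is 21/2.

21/2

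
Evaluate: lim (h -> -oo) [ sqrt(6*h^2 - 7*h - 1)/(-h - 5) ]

For large |h|, √(6*h^2 - 7*h - 1) ≈ √6·|h| and the denominator ≈ -h.
Since h → −∞, |h| = −h, giving −√6/(-1) = √(6).

√(6)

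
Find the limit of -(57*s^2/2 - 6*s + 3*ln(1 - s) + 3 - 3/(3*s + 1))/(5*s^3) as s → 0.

-16

Substitution gives 0/0 (the numerator vanishes to order 3).
Expand each term to order s^3: the coefficient of s^3 in -3·1/(1 + 3s) is 81 and in 3·ln(1 - s) is -1.
Lower-order terms cancel with the polynomial part, so the numerator is (80)·s^3 + o(s^3), and the limit is (80)/(-5) = -16.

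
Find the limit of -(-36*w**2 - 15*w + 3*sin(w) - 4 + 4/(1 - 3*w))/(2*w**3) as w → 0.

-215/4

Substitution gives 0/0 (the numerator vanishes to order 3).
Expand each term to order w^3: the coefficient of w^3 in 4·1/(1 - 3w) is 108 and in 3·sin(w) is -1/2.
Lower-order terms cancel with the polynomial part, so the numerator is (215/2)·w^3 + o(w^3), and the limit is (215/2)/(-2) = -215/4.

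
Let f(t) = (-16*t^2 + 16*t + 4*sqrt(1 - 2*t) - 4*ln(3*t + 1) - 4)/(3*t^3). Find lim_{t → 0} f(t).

Substitution gives 0/0 (the numerator vanishes to order 3).
Expand each term to order t^3: the coefficient of t^3 in -4·ln(1 + 3t) is -36 and in 4·√(1 - 2t) is -2.
Lower-order terms cancel with the polynomial part, so the numerator is (-38)·t^3 + o(t^3), and the limit is (-38)/(3) = -38/3.

-38/3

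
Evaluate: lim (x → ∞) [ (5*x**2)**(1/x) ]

Base → ∞ and exponent → 0: an ∞^0 form.
Take logs: (1/x)·ln(5·x^2) = (ln 5 + 2·ln x)/x → 0.
So the limit is e^0 = 1.

1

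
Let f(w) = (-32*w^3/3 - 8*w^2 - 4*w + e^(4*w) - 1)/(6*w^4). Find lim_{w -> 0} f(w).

16/9

Direct substitution gives 0/0.
Apply L'Hôpital: lim (-32*w^2 - 16*w + 4*e^(4*w) - 4)/(24*w^3), still 0/0.
Apply L'Hôpital: lim (-64*w + 16*e^(4*w) - 16)/(72*w^2), still 0/0.
Apply L'Hôpital: lim (64*e^(4*w) - 64)/(144*w), still 0/0.
After 4 applications of L'Hôpital's rule the quotient is (256*e^(4*w))/(144); substituting w = 0 gives 16/9.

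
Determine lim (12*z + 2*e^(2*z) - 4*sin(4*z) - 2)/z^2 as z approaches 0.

4

Substitution gives 0/0; apply L'Hôpital's rule 2 times.
After differentiating numerator and denominator 2 times the quotient is (8*e^(2*z) + 64*sin(4*z))/(2); at z = 0 this is 4.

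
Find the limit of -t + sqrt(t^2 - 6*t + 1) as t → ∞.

-3

This has the form ∞ − ∞. Multiply and divide by the conjugate √(t^2 - 6*t + 1) + t.
That gives (-6t + 1) / (√(t^2 - 6*t + 1) + t).
Divide numerator and denominator by t: the limit is -6/(2·1) = -3.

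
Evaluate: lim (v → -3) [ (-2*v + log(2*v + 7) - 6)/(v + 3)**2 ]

-2

Direct substitution gives 0/0.
Apply L'Hôpital: lim (-2 + 2/(2*v + 7))/(2*v + 6), still 0/0.
After 2 applications of L'Hôpital's rule the quotient is (-4/(2*v + 7)^2)/(2); substituting v = -3 gives -2.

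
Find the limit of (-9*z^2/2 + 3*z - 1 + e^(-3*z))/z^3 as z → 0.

-9/2

Direct substitution gives 0/0.
Apply L'Hôpital: lim (-9*z + 3 - 3*e^(-3*z))/(3*z^2), still 0/0.
Apply L'Hôpital: lim (-9 + 9*e^(-3*z))/(6*z), still 0/0.
After 3 applications of L'Hôpital's rule the quotient is (-27*e^(-3*z))/(6); substituting z = 0 gives -9/2.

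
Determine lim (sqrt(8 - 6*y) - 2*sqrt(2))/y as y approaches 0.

-3*√(2)/4

A 0/0 form; rationalise with √(8 - 6y) + √8. This collapses the numerator to -6y, leaving -6/(√(8 - 6y) + √8) → -6/(2√8) = -3*√(2)/4.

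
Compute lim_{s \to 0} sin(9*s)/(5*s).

Substitution gives 0/0.
Write it as (9/5)·sin(9s)/(9s); since sin(u)/u → 1, the limit is 9/5.

9/5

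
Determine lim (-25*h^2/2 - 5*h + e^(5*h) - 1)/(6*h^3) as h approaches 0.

Direct substitution gives 0/0.
Apply L'Hôpital: lim (-25*h + 5*e^(5*h) - 5)/(18*h^2), still 0/0.
Apply L'Hôpital: lim (25*e^(5*h) - 25)/(36*h), still 0/0.
After 3 applications of L'Hôpital's rule the quotient is (125*e^(5*h))/(36); substituting h = 0 gives 125/36.

125/36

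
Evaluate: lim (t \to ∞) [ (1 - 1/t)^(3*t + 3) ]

Write it as [(1 - 1/t)^t]^(3) · (1 - 1/t)^(3). The bracketed term tends to e^(-1) and the second factor to 1, so the limit is e^(-3).

e^(-3)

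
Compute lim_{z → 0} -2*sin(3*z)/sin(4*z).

-3/2

Substitution gives 0/0.
Divide numerator and denominator by z: sin(3z)/z → 3 and sin(4z)/z → 4, so the limit is -2·3/4 = -3/2.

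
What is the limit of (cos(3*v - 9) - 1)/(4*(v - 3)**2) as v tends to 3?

Direct substitution gives 0/0.
Apply L'Hôpital: lim (-3*sin(3*v - 9))/(8*v - 24), still 0/0.
After 2 applications of L'Hôpital's rule the quotient is (-9*cos(3*v - 9))/(8); substituting v = 3 gives -9/8.

-9/8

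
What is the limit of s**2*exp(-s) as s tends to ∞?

0

Write as s^2/e^{1s}, an ∞/∞ form.
Exponential growth dominates any polynomial, so repeated L'Hôpital (or the standard result) gives 0.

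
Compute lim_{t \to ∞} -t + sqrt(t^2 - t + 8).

-1/2

An ∞ − ∞ form. Rationalising with the conjugate, the difference becomes (-t + 8) / (√(t^2 - t + 8) + t).
For large t the denominator behaves like 2·t, so the quotient tends to -1/2 = -1/2.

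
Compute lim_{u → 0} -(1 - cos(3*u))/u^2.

-9/2

Substitution gives 0/0.
Use (1 − cos θ)/θ² → 1/2 with θ = 3u: the limit is 3²/(2·(-1)) = -9/2.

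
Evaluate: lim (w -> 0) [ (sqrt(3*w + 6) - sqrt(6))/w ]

√(6)/4

Substitution gives 0/0. Multiply numerator and denominator by the conjugate √(6 + 3w) + √6.
The numerator becomes (6 + 3w) − 6 = 3w, so the expression simplifies to 3/(√(6 + 3w) + √6).
Letting w → 0 gives 3/(2√6) = √(6)/4.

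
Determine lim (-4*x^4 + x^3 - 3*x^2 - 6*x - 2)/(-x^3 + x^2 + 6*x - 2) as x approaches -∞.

-∞

The numerator has higher degree (4 > 3); the quotient behaves like (-4/(-1))·x^1 for large |x|.
As x → −∞ this diverges to -∞.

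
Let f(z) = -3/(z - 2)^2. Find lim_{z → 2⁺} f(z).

-∞

As z → 2⁺, (z - 2) → 0⁺, so (z - 2)^2 → 0⁺ and -3/(z - 2)^2 → -∞.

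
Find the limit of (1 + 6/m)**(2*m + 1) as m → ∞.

Write it as [(1 + 6/m)^m]^(2) · (1 + 6/m)^(1). The bracketed term tends to e^(6) and the second factor to 1, so the limit is e^(12).

e^(12)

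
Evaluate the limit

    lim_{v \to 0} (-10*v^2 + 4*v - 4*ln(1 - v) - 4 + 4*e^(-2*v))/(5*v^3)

-4/5

Substitution gives 0/0; apply L'Hôpital's rule 3 times.
After differentiating numerator and denominator 3 times the quotient is (-32*e^(-2*v) - 8/(v - 1)^3)/(30); at v = 0 this is -4/5.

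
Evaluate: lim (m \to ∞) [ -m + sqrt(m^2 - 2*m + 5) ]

-1

An ∞ − ∞ form. Rationalising with the conjugate, the difference becomes (-2m + 5) / (√(m^2 - 2*m + 5) + m).
For large m the denominator behaves like 2·m, so the quotient tends to -2/2 = -1.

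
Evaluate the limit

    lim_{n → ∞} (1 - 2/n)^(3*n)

e^(-6)

Write it as [(1 - 2/n)^n]^(3) · (1 - 2/n)^(0). The bracketed term tends to e^(-2) and the second factor to 1, so the limit is e^(-6).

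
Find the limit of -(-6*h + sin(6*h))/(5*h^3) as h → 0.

36/5

Direct substitution gives 0/0.
Apply L'Hôpital: lim (6*cos(6*h) - 6)/(-15*h^2), still 0/0.
Apply L'Hôpital: lim (-36*sin(6*h))/(-30*h), still 0/0.
After 3 applications of L'Hôpital's rule the quotient is (-216*cos(6*h))/(-30); substituting h = 0 gives 36/5.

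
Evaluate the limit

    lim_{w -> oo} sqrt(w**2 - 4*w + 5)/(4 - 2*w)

-1/2

For large |w|, √(w^2 - 4*w + 5) ≈ √1·|w| and the denominator ≈ -2w.
Since w → +∞, |w| = w, giving √1/(-2) = -1/2.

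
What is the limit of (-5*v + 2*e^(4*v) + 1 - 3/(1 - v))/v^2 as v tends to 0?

Substitution gives 0/0; apply L'Hôpital's rule 2 times.
After differentiating numerator and denominator 2 times the quotient is (32*e^(4*v) + 6/(v - 1)^3)/(2); at v = 0 this is 13.

13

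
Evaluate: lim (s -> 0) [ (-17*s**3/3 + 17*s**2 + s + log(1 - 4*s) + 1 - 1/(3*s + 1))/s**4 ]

Substitution gives 0/0; apply L'Hôpital's rule 4 times.
After differentiating numerator and denominator 4 times the quotient is (-1536/(4*s - 1)^4 - 1944/(3*s + 1)^5)/(24); at s = 0 this is -145.

-145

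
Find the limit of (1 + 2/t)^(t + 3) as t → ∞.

The base → 1 and the exponent → ∞: a 1^∞ form.
Take logarithms: (t + 3)·ln(1 + 2/t). Since ln(1+u) ~ u for small u, this behaves like (t)·(2/t) → 2.
So the limit is e^(2).

e^(2)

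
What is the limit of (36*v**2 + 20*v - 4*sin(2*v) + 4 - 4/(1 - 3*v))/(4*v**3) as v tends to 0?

-77/3

Substitution gives 0/0; apply L'Hôpital's rule 3 times.
After differentiating numerator and denominator 3 times the quotient is (32*cos(2*v) - 648/(3*v - 1)^4)/(24); at v = 0 this is -77/3.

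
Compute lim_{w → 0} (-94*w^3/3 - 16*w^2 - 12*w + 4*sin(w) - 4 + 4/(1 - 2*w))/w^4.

64

Substitution gives 0/0 (the numerator vanishes to order 4).
Expand each term to order w^4: the coefficient of w^4 in 4·1/(1 - 2w) is 64 and in 4·sin(w) is 0.
Lower-order terms cancel with the polynomial part, so the numerator is (64)·w^4 + o(w^4), and the limit is (64)/(1) = 64.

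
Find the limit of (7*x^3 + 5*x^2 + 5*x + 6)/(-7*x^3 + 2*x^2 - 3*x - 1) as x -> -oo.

-1

Numerator and denominator both have degree 3.
Dividing every term by x^3, all lower-order terms vanish and the limit is the ratio of leading coefficients, 7/(-7) = -1.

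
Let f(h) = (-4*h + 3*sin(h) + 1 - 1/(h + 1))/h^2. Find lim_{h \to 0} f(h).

-1

Substitution gives 0/0; apply L'Hôpital's rule 2 times.
After differentiating numerator and denominator 2 times the quotient is (-3*sin(h) - 2/(h + 1)^3)/(2); at h = 0 this is -1.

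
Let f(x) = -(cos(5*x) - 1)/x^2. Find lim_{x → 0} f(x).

25/2

Direct substitution gives 0/0.
Apply L'Hôpital: lim (-5*sin(5*x))/(-2*x), still 0/0.
After 2 applications of L'Hôpital's rule the quotient is (-25*cos(5*x))/(-2); substituting x = 0 gives 25/2.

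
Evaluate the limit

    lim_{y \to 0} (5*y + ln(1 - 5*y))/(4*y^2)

-25/8

Direct substitution gives 0/0.
Apply L'Hôpital: lim (5 - 5/(1 - 5*y))/(8*y), still 0/0.
After 2 applications of L'Hôpital's rule the quotient is (-25/(1 - 5*y)^2)/(8); substituting y = 0 gives -25/8.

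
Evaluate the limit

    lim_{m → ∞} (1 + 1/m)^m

The base → 1 and the exponent → ∞: a 1^∞ form.
Take logarithms: (m)·ln(1 + 1/m). Since ln(1+u) ~ u for small u, this behaves like (m)·(1/m) → 1.
So the limit is e^(1).

e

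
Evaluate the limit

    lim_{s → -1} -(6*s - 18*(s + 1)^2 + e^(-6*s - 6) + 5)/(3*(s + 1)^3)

Direct substitution gives 0/0.
Apply L'Hôpital: lim (-36*s - 6*e^(-6*s - 6) - 30)/(-9*(s + 1)^2), still 0/0.
Apply L'Hôpital: lim (36*e^(-6*s - 6) - 36)/(-18*s - 18), still 0/0.
After 3 applications of L'Hôpital's rule the quotient is (-216*e^(-6*s - 6))/(-18); substituting s = -1 gives 12.

12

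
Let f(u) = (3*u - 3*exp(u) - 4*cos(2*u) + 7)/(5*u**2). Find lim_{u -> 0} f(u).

13/10

Substitution gives 0/0; apply L'Hôpital's rule 2 times.
After differentiating numerator and denominator 2 times the quotient is (-3*e^(u) + 16*cos(2*u))/(10); at u = 0 this is 13/10.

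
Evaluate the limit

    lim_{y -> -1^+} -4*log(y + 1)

As y → -1⁺, y + 1 → 0⁺ and ln(y + 1) → −∞.
Multiplying by -4 gives ∞.

∞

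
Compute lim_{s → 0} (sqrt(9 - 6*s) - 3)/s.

-1

Substitution gives 0/0. Multiply numerator and denominator by the conjugate √(9 - 6s) + √9.
The numerator becomes (9 - 6s) − 9 = -6s, so the expression simplifies to -6/(√(9 - 6s) + √9).
Letting s → 0 gives -6/(2√9) = -1.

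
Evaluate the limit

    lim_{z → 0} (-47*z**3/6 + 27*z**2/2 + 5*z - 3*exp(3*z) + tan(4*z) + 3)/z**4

Substitution gives 0/0; apply L'Hôpital's rule 4 times.
After differentiating numerator and denominator 4 times the quotient is (-243*e^(3*z) + 6144*tan(4*z)^5 + 10240*tan(4*z)^3 + 4096*tan(4*z))/(24); at z = 0 this is -81/8.

-81/8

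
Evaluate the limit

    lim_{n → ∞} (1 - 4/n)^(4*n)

e^(-16)

The base → 1 and the exponent → ∞: a 1^∞ form.
Take logarithms: (4n)·ln(1 - 4/n). Since ln(1+u) ~ u for small u, this behaves like (4n)·(-4/n) → -16.
So the limit is e^(-16).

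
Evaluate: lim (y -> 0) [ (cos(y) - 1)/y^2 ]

-1/2

Direct substitution gives 0/0.
Apply L'Hôpital: lim (-sin(y))/(2*y), still 0/0.
After 2 applications of L'Hôpital's rule the quotient is (-cos(y))/(2); substituting y = 0 gives -1/2.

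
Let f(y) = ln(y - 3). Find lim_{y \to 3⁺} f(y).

As y → 3⁺, y - 3 → 0⁺ and ln(y - 3) → −∞.
Multiplying by 1 gives -∞.

-∞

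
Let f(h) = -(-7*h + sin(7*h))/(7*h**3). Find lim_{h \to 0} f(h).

49/6

Direct substitution gives 0/0.
Apply L'Hôpital: lim (7*cos(7*h) - 7)/(-21*h^2), still 0/0.
Apply L'Hôpital: lim (-49*sin(7*h))/(-42*h), still 0/0.
After 3 applications of L'Hôpital's rule the quotient is (-343*cos(7*h))/(-42); substituting h = 0 gives 49/6.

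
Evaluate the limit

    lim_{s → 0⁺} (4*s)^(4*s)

Base → 0⁺ and exponent → 0⁺: a 0^0 form.
Take logs: 4s·ln(4s). This is 0·(−∞); rewriting as ln(4s)/(1/(4s)) and applying L'Hôpital gives 0.
Hence the limit is e^0 = 1.

1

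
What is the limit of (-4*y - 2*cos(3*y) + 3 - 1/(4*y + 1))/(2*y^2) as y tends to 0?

-7/2

Substitution gives 0/0; apply L'Hôpital's rule 2 times.
After differentiating numerator and denominator 2 times the quotient is (18*cos(3*y) - 32/(4*y + 1)^3)/(4); at y = 0 this is -7/2.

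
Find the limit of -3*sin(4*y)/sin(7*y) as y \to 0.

-12/7

Substitution gives 0/0.
Divide numerator and denominator by y: sin(4y)/y → 4 and sin(7y)/y → 7, so the limit is -3·4/7 = -12/7.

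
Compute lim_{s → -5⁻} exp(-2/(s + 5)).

∞

As s → -5⁻, -2/(s + 5) → +∞, so e^(-2/(s + 5)) → ∞.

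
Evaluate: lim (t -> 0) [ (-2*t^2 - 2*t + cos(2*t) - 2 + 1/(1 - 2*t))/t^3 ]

8

Substitution gives 0/0 (the numerator vanishes to order 3).
Expand each term to order t^3: the coefficient of t^3 in 1/(1 - 2t) is 8 and in cos(2t) is 0.
Lower-order terms cancel with the polynomial part, so the numerator is (8)·t^3 + o(t^3), and the limit is (8)/(1) = 8.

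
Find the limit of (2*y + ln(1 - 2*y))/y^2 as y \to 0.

Direct substitution gives 0/0.
Apply L'Hôpital: lim (2 - 2/(1 - 2*y))/(2*y), still 0/0.
After 2 applications of L'Hôpital's rule the quotient is (-4/(1 - 2*y)^2)/(2); substituting y = 0 gives -2.

-2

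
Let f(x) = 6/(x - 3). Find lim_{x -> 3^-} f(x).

As x → 3⁻, (x - 3) → 0⁻, so (x - 3)^1 → 0⁻ and 6/(x - 3)^1 → -∞.

-∞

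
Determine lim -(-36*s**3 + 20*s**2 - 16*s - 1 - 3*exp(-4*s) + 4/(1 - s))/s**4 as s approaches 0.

Substitution gives 0/0; apply L'Hôpital's rule 4 times.
After differentiating numerator and denominator 4 times the quotient is (-768*e^(-4*s) - 96/(s - 1)^5)/(-24); at s = 0 this is 28.

28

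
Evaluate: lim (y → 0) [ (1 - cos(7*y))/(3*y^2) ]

49/6

Substitution gives 0/0.
Use (1 − cos u)/u² → 1/2 with u = 7y: the limit is 7²/(2·3) = 49/6.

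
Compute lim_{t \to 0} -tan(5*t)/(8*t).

Substitution gives 0/0.
Since tan(u)/u → 1 as u → 0, tan(5t)/(5t) → 1 and the limit is 5/(-8) = -5/8.

-5/8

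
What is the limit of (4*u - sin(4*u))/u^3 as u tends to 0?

Direct substitution gives 0/0.
Apply L'Hôpital: lim (4 - 4*cos(4*u))/(3*u^2), still 0/0.
Apply L'Hôpital: lim (16*sin(4*u))/(6*u), still 0/0.
After 3 applications of L'Hôpital's rule the quotient is (64*cos(4*u))/(6); substituting u = 0 gives 32/3.

32/3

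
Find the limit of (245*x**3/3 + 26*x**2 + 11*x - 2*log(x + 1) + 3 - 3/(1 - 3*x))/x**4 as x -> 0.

Substitution gives 0/0; apply L'Hôpital's rule 4 times.
After differentiating numerator and denominator 4 times the quotient is (5832/(3*x - 1)^5 + 12/(x + 1)^4)/(24); at x = 0 this is -485/2.

-485/2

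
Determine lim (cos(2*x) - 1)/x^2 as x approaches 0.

Direct substitution gives 0/0.
Apply L'Hôpital: lim (-2*sin(2*x))/(2*x), still 0/0.
After 2 applications of L'Hôpital's rule the quotient is (-4*cos(2*x))/(2); substituting x = 0 gives -2.

-2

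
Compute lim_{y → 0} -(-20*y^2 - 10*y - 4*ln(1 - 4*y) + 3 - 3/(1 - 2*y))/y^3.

-184/3

Substitution gives 0/0 (the numerator vanishes to order 3).
Expand each term to order y^3: the coefficient of y^3 in -3·1/(1 - 2y) is -24 and in -4·ln(1 - 4y) is 256/3.
Lower-order terms cancel with the polynomial part, so the numerator is (184/3)·y^3 + o(y^3), and the limit is (184/3)/(-1) = -184/3.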